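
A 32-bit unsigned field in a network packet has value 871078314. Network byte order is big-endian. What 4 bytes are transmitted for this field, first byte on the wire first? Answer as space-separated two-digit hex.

33 EB 99 AA

871078314 in hexadecimal, padded to 32 bits, is 0x33EB99AA.
Split into bytes (most-significant first): 33 EB 99 AA.
In big-endian order the high byte comes first in memory.
So the memory order matches the most-significant-first order: 33 EB 99 AA.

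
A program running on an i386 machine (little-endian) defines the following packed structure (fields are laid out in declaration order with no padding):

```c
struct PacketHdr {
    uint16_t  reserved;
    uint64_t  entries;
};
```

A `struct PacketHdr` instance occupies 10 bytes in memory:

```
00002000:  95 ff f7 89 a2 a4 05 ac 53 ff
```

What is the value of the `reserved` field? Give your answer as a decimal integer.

65429

`reserved` is the first field, at byte offset 0, occupying 2 bytes.
Bytes at offsets 0..1: 95 FF.
Little-endian stores the least-significant byte at the lowest address.
Reassemble most-significant byte first: FF 95 → 0xFF95.
0xFF95 = 65429.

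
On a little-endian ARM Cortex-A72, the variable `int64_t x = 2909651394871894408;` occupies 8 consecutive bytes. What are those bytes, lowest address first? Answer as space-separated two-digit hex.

2909651394871894408 in hexadecimal, padded to 64 bits, is 0x28612887138F2188.
Split into bytes (most-significant first): 28 61 28 87 13 8F 21 88.
Little-endian stores the least-significant byte at the lowest address.
So at ascending addresses the bytes are 88 21 8F 13 87 28 61 28.

88 21 8F 13 87 28 61 28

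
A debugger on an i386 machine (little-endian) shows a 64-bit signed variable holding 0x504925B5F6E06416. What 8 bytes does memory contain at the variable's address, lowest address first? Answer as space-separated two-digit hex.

16 64 E0 F6 B5 25 49 50

Split into bytes (most-significant first): 50 49 25 B5 F6 E0 64 16.
Little-endian: lowest address holds the least-significant byte.
So at ascending addresses the bytes are 16 64 E0 F6 B5 25 49 50.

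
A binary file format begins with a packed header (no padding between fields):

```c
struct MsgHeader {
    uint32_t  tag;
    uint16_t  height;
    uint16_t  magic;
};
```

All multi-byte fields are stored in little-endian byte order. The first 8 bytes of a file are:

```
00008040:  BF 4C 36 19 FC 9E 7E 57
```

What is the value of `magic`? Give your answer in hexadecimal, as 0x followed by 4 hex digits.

`magic` follows `tag` (4 B), `height` (2 B), so it starts at offset 4 + 2 = 6 and occupies 2 bytes.
Bytes at offsets 6..7: 7E 57.
Little-endian stores the least-significant byte at the lowest address.
Reassemble most-significant byte first: 57 7E → 0x577E.

0x577E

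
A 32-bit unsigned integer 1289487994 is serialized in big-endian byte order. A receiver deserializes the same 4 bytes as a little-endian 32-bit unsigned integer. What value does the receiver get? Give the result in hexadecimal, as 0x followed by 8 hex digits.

0x7A06DC4C

1289487994 in 32-bit hexadecimal is 0x4CDC067A.
Stored big-endian, the bytes at ascending addresses are 4C DC 06 7A.
Read back as little-endian, the first byte is least significant, giving 0x7A06DC4C.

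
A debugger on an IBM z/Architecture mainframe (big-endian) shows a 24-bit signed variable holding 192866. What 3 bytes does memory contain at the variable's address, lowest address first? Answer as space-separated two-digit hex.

02 F1 62

192866 in hexadecimal, padded to 24 bits, is 0x02F162.
Split into bytes (most-significant first): 02 F1 62.
Big-endian: lowest address holds the most-significant byte.
So the memory order matches the most-significant-first order: 02 F1 62.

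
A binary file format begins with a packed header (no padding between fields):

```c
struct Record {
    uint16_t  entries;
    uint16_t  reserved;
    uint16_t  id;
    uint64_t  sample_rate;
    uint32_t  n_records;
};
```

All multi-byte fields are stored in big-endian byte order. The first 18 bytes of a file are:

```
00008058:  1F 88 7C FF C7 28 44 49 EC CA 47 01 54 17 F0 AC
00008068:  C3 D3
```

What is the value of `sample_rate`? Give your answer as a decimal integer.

`sample_rate` follows `entries` (2 B), `reserved` (2 B), `id` (2 B), so it starts at offset 2 + 2 + 2 = 6 and occupies 8 bytes.
Bytes at offsets 6..13: 44 49 EC CA 47 01 54 17.
Big-endian: lowest address holds the most-significant byte.
The bytes are already most-significant first: 0x4449ECCA47015417.
0x4449ECCA47015417 = 4920724421397795863.

4920724421397795863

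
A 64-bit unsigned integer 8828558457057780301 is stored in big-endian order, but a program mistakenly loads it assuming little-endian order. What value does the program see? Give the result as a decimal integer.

8828558457057780301 in 64-bit hexadecimal is 0x7A85572417B3224D.
Stored big-endian, the bytes at ascending addresses are 7A 85 57 24 17 B3 22 4D.
Read back as little-endian, the first byte is least significant, giving 0x4D22B3172457857A.
0x4D22B3172457857A = 5558201802103948666.

5558201802103948666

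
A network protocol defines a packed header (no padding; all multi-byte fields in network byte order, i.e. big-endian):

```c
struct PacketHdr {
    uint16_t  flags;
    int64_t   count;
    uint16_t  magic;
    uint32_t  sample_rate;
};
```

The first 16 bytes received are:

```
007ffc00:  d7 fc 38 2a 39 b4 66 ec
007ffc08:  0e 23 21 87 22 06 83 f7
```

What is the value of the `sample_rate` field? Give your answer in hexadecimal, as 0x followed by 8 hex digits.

0x220683F7

`sample_rate` follows `flags` (2 B), `count` (8 B), `magic` (2 B), so it starts at offset 2 + 8 + 2 = 12 and occupies 4 bytes.
Bytes at offsets 12..15: 22 06 83 F7.
Big-endian: lowest address holds the most-significant byte.
The bytes are already most-significant first: 0x220683F7.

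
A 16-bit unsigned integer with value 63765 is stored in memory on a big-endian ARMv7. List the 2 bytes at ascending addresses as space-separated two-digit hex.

63765 in hexadecimal, padded to 16 bits, is 0xF915.
Split into bytes (most-significant first): F9 15.
In big-endian order the high byte comes first in memory.
So the memory order matches the most-significant-first order: F9 15.

F9 15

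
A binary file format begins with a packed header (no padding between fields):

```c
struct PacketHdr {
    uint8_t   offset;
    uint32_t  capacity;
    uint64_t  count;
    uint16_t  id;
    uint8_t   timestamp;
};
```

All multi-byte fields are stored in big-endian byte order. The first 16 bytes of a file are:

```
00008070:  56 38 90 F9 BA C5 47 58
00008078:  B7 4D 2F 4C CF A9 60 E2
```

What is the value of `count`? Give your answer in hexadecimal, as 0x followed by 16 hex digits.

0xC54758B74D2F4CCF

`count` follows `offset` (1 B), `capacity` (4 B), so it starts at offset 1 + 4 = 5 and occupies 8 bytes.
Bytes at offsets 5..12: C5 47 58 B7 4D 2F 4C CF.
Big-endian: lowest address holds the most-significant byte.
The bytes are already most-significant first: 0xC54758B74D2F4CCF.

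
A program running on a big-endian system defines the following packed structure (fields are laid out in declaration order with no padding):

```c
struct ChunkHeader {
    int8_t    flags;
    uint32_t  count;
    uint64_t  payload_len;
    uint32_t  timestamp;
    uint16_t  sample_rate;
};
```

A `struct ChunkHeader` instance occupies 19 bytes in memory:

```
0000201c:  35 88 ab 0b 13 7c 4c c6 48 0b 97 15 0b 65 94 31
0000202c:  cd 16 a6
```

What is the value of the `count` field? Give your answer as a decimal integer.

2292910867

`count` follows `flags` (1 byte), so it starts at byte offset 1 and occupies 4 bytes.
Bytes at offsets 1..4: 88 AB 0B 13.
In big-endian order the high byte comes first in memory.
The bytes are already most-significant first: 0x88AB0B13.
0x88AB0B13 = 2292910867.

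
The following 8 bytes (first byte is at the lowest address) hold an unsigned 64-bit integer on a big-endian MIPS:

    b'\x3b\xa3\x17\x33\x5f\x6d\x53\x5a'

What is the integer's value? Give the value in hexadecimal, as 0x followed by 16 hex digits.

Big-endian stores the most-significant byte at the lowest address.
The bytes are already most-significant first: 0x3BA317335F6D535A.

0x3BA317335F6D535A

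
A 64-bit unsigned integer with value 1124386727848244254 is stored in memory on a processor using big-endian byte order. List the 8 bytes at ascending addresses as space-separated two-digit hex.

1124386727848244254 in hexadecimal, padded to 64 bits, is 0x0F9A9FC58F8EF41E.
Split into bytes (most-significant first): 0F 9A 9F C5 8F 8E F4 1E.
In big-endian order the high byte comes first in memory.
So the memory order matches the most-significant-first order: 0F 9A 9F C5 8F 8E F4 1E.

0F 9A 9F C5 8F 8E F4 1E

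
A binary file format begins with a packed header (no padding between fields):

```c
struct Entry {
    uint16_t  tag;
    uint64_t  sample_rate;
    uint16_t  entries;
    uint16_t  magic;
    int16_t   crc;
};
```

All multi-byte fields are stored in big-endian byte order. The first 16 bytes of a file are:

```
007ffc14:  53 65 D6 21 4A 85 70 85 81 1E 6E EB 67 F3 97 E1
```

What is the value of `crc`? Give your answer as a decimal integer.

`crc` follows `tag` (2 B), `sample_rate` (8 B), `entries` (2 B), `magic` (2 B), so it starts at offset 2 + 8 + 2 + 2 = 14 and occupies 2 bytes.
Bytes at offsets 14..15: 97 E1.
Big-endian: lowest address holds the most-significant byte.
The bytes are already most-significant first: 0x97E1.
Top bit is set, so as a signed 16-bit value this is 0x97E1 − 2^16 = -26655.

-26655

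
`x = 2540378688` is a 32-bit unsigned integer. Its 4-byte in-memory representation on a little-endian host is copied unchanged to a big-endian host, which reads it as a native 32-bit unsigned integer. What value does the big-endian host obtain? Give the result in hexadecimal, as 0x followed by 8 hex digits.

2540378688 in 32-bit hexadecimal is 0x976B1A40.
Stored little-endian, the bytes at ascending addresses are 40 1A 6B 97.
Read back as big-endian, the last byte is least significant, giving 0x401A6B97.

0x401A6B97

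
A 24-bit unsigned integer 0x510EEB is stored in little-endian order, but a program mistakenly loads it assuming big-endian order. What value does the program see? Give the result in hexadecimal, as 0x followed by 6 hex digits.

Stored little-endian, the bytes at ascending addresses are EB 0E 51.
Read back as big-endian, the last byte is least significant, giving 0xEB0E51.

0xEB0E51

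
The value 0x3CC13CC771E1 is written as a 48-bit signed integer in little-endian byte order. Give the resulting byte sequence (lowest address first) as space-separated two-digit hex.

Split into bytes (most-significant first): 3C C1 3C C7 71 E1.
In little-endian order the low byte comes first in memory.
So at ascending addresses the bytes are E1 71 C7 3C C1 3C.

E1 71 C7 3C C1 3C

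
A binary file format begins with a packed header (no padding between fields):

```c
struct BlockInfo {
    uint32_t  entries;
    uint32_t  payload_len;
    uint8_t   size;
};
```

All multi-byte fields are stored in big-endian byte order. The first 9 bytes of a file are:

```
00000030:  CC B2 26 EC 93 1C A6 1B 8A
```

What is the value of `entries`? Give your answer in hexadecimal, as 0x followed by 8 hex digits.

`entries` is the first field, at byte offset 0, occupying 4 bytes.
Bytes at offsets 0..3: CC B2 26 EC.
Big-endian: lowest address holds the most-significant byte.
The bytes are already most-significant first: 0xCCB226EC.

0xCCB226EC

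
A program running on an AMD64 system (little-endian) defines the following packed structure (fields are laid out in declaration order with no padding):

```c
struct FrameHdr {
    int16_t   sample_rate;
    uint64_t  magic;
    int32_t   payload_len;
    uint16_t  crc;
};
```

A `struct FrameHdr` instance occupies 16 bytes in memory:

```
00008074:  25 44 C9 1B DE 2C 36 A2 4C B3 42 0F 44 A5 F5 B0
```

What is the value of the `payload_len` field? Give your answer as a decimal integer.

-1522266302

`payload_len` follows `sample_rate` (2 B), `magic` (8 B), so it starts at offset 2 + 8 = 10 and occupies 4 bytes.
Bytes at offsets 10..13: 42 0F 44 A5.
In little-endian order the low byte comes first in memory.
Reassemble most-significant byte first: A5 44 0F 42 → 0xA5440F42.
Top bit is set, so as a signed 32-bit value this is 0xA5440F42 − 2^32 = -1522266302.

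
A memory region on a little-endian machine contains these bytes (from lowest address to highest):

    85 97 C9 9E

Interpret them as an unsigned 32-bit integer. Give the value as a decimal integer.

Little-endian: lowest address holds the least-significant byte.
Reassemble most-significant byte first: 9E C9 97 85 → 0x9EC99785.
0x9EC99785 = 2664011653.

2664011653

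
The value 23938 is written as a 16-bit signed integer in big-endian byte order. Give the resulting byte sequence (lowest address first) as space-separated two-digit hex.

23938 in hexadecimal, padded to 16 bits, is 0x5D82.
Split into bytes (most-significant first): 5D 82.
Big-endian stores the most-significant byte at the lowest address.
So the memory order matches the most-significant-first order: 5D 82.

5D 82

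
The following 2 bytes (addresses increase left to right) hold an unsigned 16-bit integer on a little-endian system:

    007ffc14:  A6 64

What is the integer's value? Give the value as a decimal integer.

25766

Little-endian: lowest address holds the least-significant byte.
Reassemble most-significant byte first: 64 A6 → 0x64A6.
0x64A6 = 25766.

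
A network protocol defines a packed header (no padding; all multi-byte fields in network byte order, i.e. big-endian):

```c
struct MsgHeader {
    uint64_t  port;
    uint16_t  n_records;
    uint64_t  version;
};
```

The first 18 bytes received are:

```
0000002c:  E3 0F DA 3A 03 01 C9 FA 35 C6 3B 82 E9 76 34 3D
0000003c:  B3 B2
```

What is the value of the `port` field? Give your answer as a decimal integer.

16361535913953708538

`port` is the first field, at byte offset 0, occupying 8 bytes.
Bytes at offsets 0..7: E3 0F DA 3A 03 01 C9 FA.
Big-endian stores the most-significant byte at the lowest address.
The bytes are already most-significant first: 0xE30FDA3A0301C9FA.
0xE30FDA3A0301C9FA = 16361535913953708538.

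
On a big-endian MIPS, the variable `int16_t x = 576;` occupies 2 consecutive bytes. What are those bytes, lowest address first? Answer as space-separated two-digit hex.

576 in hexadecimal, padded to 16 bits, is 0x0240.
Split into bytes (most-significant first): 02 40.
In big-endian order the high byte comes first in memory.
So the memory order matches the most-significant-first order: 02 40.

02 40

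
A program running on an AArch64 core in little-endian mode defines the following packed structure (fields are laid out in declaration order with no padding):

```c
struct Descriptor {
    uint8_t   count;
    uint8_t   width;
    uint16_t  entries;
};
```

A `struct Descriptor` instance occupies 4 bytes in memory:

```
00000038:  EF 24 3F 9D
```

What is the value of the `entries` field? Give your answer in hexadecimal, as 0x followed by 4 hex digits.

0x9D3F

`entries` follows `count` (1 B), `width` (1 B), so it starts at offset 1 + 1 = 2 and occupies 2 bytes.
Bytes at offsets 2..3: 3F 9D.
In little-endian order the low byte comes first in memory.
Reassemble most-significant byte first: 9D 3F → 0x9D3F.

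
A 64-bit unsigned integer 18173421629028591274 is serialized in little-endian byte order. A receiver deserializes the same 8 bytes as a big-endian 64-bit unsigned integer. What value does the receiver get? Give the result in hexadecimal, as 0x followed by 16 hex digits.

0xAA66A647AFF634FC

18173421629028591274 in 64-bit hexadecimal is 0xFC34F6AF47A666AA.
Stored little-endian, the bytes at ascending addresses are AA 66 A6 47 AF F6 34 FC.
Read back as big-endian, the last byte is least significant, giving 0xAA66A647AFF634FC.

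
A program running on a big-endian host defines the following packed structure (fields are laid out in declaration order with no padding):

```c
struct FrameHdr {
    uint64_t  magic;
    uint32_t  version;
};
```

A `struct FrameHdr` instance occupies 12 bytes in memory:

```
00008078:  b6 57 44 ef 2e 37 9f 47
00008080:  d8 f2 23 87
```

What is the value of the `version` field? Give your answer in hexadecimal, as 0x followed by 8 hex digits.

`version` follows `magic` (8 bytes), so it starts at byte offset 8 and occupies 4 bytes.
Bytes at offsets 8..11: D8 F2 23 87.
Big-endian: lowest address holds the most-significant byte.
The bytes are already most-significant first: 0xD8F22387.

0xD8F22387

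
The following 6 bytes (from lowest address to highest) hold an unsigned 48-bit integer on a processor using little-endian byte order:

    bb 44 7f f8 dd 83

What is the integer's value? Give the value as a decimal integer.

In little-endian order the low byte comes first in memory.
Reassemble most-significant byte first: 83 DD F8 7F 44 BB → 0x83DDF87F44BB.
0x83DDF87F44BB = 144989380101307.

144989380101307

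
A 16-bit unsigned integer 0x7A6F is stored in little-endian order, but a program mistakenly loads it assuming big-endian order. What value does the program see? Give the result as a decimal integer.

28538

Stored little-endian, the bytes at ascending addresses are 6F 7A.
Read back as big-endian, the last byte is least significant, giving 0x6F7A.
0x6F7A = 28538.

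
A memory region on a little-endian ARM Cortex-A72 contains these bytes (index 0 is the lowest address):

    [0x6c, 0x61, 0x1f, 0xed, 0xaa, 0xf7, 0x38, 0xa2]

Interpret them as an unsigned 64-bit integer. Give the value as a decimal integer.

11689365146334880108

In little-endian order the low byte comes first in memory.
Reassemble most-significant byte first: A2 38 F7 AA ED 1F 61 6C → 0xA238F7AAED1F616C.
0xA238F7AAED1F616C = 11689365146334880108.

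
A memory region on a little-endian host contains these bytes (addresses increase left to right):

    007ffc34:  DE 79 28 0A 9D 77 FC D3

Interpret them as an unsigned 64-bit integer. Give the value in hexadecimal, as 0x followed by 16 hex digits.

Little-endian stores the least-significant byte at the lowest address.
Reassemble most-significant byte first: D3 FC 77 9D 0A 28 79 DE → 0xD3FC779D0A2879DE.

0xD3FC779D0A2879DE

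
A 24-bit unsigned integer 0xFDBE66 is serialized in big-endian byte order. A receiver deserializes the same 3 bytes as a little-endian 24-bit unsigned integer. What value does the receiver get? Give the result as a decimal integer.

Stored big-endian, the bytes at ascending addresses are FD BE 66.
Read back as little-endian, the first byte is least significant, giving 0x66BEFD.
0x66BEFD = 6733565.

6733565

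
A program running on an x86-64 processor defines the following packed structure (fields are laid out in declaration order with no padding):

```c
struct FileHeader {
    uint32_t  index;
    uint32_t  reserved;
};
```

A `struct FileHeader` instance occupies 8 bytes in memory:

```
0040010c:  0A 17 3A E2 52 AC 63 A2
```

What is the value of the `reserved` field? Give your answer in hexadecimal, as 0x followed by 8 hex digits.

`reserved` follows `index` (4 bytes), so it starts at byte offset 4 and occupies 4 bytes.
Bytes at offsets 4..7: 52 AC 63 A2.
Little-endian: lowest address holds the least-significant byte.
Reassemble most-significant byte first: A2 63 AC 52 → 0xA263AC52.

0xA263AC52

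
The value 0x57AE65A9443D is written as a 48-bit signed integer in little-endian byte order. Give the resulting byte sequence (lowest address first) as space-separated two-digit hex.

3D 44 A9 65 AE 57

Split into bytes (most-significant first): 57 AE 65 A9 44 3D.
Little-endian stores the least-significant byte at the lowest address.
So at ascending addresses the bytes are 3D 44 A9 65 AE 57.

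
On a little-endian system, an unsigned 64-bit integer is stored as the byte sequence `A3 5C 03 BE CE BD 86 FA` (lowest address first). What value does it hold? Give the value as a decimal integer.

18052324852010015907

Little-endian stores the least-significant byte at the lowest address.
Reassemble most-significant byte first: FA 86 BD CE BE 03 5C A3 → 0xFA86BDCEBE035CA3.
0xFA86BDCEBE035CA3 = 18052324852010015907.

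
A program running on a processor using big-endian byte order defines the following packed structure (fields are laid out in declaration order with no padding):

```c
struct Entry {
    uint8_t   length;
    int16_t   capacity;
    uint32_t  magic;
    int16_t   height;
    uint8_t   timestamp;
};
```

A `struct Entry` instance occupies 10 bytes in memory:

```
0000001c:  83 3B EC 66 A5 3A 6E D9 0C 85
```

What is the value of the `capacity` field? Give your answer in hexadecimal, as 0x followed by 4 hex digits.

`capacity` follows `length` (1 byte), so it starts at byte offset 1 and occupies 2 bytes.
Bytes at offsets 1..2: 3B EC.
In big-endian order the high byte comes first in memory.
The bytes are already most-significant first: 0x3BEC.

0x3BEC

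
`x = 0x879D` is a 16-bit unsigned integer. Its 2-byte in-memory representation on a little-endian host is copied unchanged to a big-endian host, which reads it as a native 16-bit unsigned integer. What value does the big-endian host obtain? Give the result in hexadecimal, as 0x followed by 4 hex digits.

0x9D87

Stored little-endian, the bytes at ascending addresses are 9D 87.
Read back as big-endian, the last byte is least significant, giving 0x9D87.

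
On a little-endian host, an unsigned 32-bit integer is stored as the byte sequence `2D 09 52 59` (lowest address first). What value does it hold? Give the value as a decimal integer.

1498548525

Little-endian stores the least-significant byte at the lowest address.
Reassemble most-significant byte first: 59 52 09 2D → 0x5952092D.
0x5952092D = 1498548525.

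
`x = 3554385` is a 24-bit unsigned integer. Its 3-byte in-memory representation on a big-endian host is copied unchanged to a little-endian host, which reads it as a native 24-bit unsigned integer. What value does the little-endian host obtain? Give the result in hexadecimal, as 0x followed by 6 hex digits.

0x513C36

3554385 in 24-bit hexadecimal is 0x363C51.
Stored big-endian, the bytes at ascending addresses are 36 3C 51.
Read back as little-endian, the first byte is least significant, giving 0x513C36.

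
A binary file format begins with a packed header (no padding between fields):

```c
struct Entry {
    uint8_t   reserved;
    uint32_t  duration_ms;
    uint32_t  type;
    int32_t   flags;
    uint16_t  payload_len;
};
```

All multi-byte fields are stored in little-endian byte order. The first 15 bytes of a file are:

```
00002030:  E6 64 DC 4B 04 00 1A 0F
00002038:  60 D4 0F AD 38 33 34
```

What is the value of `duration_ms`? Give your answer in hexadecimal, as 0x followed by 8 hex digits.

`duration_ms` follows `reserved` (1 byte), so it starts at byte offset 1 and occupies 4 bytes.
Bytes at offsets 1..4: 64 DC 4B 04.
Little-endian: lowest address holds the least-significant byte.
Reassemble most-significant byte first: 04 4B DC 64 → 0x044BDC64.

0x044BDC64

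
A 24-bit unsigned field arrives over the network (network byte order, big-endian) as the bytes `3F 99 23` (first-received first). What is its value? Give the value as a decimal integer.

Big-endian: lowest address holds the most-significant byte.
The bytes are already most-significant first: 0x3F9923.
0x3F9923 = 4167971.

4167971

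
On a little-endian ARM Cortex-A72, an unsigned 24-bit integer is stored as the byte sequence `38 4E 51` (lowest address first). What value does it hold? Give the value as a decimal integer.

Little-endian stores the least-significant byte at the lowest address.
Reassemble most-significant byte first: 51 4E 38 → 0x514E38.
0x514E38 = 5328440.

5328440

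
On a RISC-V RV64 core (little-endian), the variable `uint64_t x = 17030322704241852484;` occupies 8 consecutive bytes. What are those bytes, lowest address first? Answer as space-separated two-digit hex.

44 00 9B DC 44 DC 57 EC

17030322704241852484 in hexadecimal, padded to 64 bits, is 0xEC57DC44DC9B0044.
Split into bytes (most-significant first): EC 57 DC 44 DC 9B 00 44.
In little-endian order the low byte comes first in memory.
So at ascending addresses the bytes are 44 00 9B DC 44 DC 57 EC.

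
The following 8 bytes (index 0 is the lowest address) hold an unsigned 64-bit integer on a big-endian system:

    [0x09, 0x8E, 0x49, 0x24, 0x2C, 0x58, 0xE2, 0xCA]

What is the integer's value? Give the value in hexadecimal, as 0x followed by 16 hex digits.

0x098E49242C58E2CA

In big-endian order the high byte comes first in memory.
The bytes are already most-significant first: 0x098E49242C58E2CA.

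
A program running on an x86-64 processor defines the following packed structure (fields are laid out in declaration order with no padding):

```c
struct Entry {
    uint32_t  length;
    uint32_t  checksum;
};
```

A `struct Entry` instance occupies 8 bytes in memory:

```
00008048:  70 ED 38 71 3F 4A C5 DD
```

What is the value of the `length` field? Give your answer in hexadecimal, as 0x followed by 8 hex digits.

0x7138ED70

`length` is the first field, at byte offset 0, occupying 4 bytes.
Bytes at offsets 0..3: 70 ED 38 71.
Little-endian: lowest address holds the least-significant byte.
Reassemble most-significant byte first: 71 38 ED 70 → 0x7138ED70.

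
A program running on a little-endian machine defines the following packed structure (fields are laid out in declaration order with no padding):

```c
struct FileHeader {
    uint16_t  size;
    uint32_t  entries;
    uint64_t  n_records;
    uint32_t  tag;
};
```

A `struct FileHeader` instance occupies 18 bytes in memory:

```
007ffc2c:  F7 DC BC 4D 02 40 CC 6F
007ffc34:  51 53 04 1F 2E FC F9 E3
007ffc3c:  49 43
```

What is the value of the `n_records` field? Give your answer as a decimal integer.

18171495649924706252

`n_records` follows `size` (2 B), `entries` (4 B), so it starts at offset 2 + 4 = 6 and occupies 8 bytes.
Bytes at offsets 6..13: CC 6F 51 53 04 1F 2E FC.
Little-endian: lowest address holds the least-significant byte.
Reassemble most-significant byte first: FC 2E 1F 04 53 51 6F CC → 0xFC2E1F0453516FCC.
0xFC2E1F0453516FCC = 18171495649924706252.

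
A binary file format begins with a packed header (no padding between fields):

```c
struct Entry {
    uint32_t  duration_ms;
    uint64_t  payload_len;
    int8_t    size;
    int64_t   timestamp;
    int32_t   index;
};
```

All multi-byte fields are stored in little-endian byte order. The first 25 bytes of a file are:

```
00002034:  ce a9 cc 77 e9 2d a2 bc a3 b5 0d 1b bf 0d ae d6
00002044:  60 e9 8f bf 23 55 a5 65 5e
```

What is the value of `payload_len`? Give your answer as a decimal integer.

1949413928570334697

`payload_len` follows `duration_ms` (4 bytes), so it starts at byte offset 4 and occupies 8 bytes.
Bytes at offsets 4..11: E9 2D A2 BC A3 B5 0D 1B.
Little-endian stores the least-significant byte at the lowest address.
Reassemble most-significant byte first: 1B 0D B5 A3 BC A2 2D E9 → 0x1B0DB5A3BCA22DE9.
0x1B0DB5A3BCA22DE9 = 1949413928570334697.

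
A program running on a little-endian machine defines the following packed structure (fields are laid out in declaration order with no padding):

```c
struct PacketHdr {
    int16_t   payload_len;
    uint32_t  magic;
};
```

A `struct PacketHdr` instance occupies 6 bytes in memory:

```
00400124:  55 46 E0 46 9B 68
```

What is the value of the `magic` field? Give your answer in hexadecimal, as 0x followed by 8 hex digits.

0x689B46E0

`magic` follows `payload_len` (2 bytes), so it starts at byte offset 2 and occupies 4 bytes.
Bytes at offsets 2..5: E0 46 9B 68.
In little-endian order the low byte comes first in memory.
Reassemble most-significant byte first: 68 9B 46 E0 → 0x689B46E0.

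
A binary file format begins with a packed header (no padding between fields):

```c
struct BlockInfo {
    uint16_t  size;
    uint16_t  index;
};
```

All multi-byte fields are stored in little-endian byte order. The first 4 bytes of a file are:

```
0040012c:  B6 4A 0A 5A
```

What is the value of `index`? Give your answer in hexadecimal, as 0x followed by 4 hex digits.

0x5A0A

`index` follows `size` (2 bytes), so it starts at byte offset 2 and occupies 2 bytes.
Bytes at offsets 2..3: 0A 5A.
Little-endian stores the least-significant byte at the lowest address.
Reassemble most-significant byte first: 5A 0A → 0x5A0A.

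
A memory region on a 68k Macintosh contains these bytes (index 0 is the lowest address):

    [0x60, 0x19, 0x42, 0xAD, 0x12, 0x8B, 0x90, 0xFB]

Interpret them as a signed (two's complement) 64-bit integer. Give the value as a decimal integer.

6924639213166760187

Big-endian stores the most-significant byte at the lowest address.
The bytes are already most-significant first: 0x601942AD128B90FB.
0x601942AD128B90FB = 6924639213166760187.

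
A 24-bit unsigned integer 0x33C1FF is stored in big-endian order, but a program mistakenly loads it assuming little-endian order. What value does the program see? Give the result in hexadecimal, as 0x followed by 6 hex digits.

0xFFC133

Stored big-endian, the bytes at ascending addresses are 33 C1 FF.
Read back as little-endian, the first byte is least significant, giving 0xFFC133.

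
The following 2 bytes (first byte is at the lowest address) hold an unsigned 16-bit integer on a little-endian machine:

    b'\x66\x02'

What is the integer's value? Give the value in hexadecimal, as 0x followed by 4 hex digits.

In little-endian order the low byte comes first in memory.
Reassemble most-significant byte first: 02 66 → 0x0266.

0x0266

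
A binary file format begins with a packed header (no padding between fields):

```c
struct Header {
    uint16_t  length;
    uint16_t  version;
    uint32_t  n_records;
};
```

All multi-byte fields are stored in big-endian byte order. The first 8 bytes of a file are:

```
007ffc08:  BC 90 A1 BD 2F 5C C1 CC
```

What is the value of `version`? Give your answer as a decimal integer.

`version` follows `length` (2 bytes), so it starts at byte offset 2 and occupies 2 bytes.
Bytes at offsets 2..3: A1 BD.
In big-endian order the high byte comes first in memory.
The bytes are already most-significant first: 0xA1BD.
0xA1BD = 41405.

41405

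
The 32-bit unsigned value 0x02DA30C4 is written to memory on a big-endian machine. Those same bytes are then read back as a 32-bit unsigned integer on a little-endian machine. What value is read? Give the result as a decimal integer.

Stored big-endian, the bytes at ascending addresses are 02 DA 30 C4.
Read back as little-endian, the first byte is least significant, giving 0xC430DA02.
0xC430DA02 = 3291535874.

3291535874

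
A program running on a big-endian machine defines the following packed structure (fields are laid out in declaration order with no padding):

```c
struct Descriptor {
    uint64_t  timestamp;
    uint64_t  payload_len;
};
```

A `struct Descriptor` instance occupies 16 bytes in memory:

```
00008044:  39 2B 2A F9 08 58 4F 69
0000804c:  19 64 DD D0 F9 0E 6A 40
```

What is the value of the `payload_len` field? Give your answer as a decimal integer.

1829831238220671552

`payload_len` follows `timestamp` (8 bytes), so it starts at byte offset 8 and occupies 8 bytes.
Bytes at offsets 8..15: 19 64 DD D0 F9 0E 6A 40.
Big-endian stores the most-significant byte at the lowest address.
The bytes are already most-significant first: 0x1964DDD0F90E6A40.
0x1964DDD0F90E6A40 = 1829831238220671552.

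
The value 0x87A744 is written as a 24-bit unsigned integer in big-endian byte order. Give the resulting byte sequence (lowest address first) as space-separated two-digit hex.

Split into bytes (most-significant first): 87 A7 44.
Big-endian stores the most-significant byte at the lowest address.
So the memory order matches the most-significant-first order: 87 A7 44.

87 A7 44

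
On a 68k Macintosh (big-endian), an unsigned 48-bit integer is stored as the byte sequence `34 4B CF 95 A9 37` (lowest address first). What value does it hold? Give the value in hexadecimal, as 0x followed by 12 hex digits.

In big-endian order the high byte comes first in memory.
The bytes are already most-significant first: 0x344BCF95A937.

0x344BCF95A937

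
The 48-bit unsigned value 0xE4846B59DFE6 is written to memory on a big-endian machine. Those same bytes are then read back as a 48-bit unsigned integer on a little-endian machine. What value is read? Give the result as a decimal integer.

Stored big-endian, the bytes at ascending addresses are E4 84 6B 59 DF E6.
Read back as little-endian, the first byte is least significant, giving 0xE6DF596B84E4.
0xE6DF596B84E4 = 253846952314084.

253846952314084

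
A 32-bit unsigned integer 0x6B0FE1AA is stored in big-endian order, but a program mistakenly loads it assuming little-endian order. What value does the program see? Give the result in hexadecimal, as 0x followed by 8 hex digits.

0xAAE10F6B

Stored big-endian, the bytes at ascending addresses are 6B 0F E1 AA.
Read back as little-endian, the first byte is least significant, giving 0xAAE10F6B.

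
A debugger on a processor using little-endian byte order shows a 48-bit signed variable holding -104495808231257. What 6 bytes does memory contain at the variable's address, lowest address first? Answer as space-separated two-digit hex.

Two's complement of -104495808231257 in 48 bits: 104495808231257 = 0x5F09D387B759; invert → 0xA0F62C7848A6; add 1 → 0xA0F62C7848A7.
Split into bytes (most-significant first): A0 F6 2C 78 48 A7.
Little-endian stores the least-significant byte at the lowest address.
So at ascending addresses the bytes are A7 48 78 2C F6 A0.

A7 48 78 2C F6 A0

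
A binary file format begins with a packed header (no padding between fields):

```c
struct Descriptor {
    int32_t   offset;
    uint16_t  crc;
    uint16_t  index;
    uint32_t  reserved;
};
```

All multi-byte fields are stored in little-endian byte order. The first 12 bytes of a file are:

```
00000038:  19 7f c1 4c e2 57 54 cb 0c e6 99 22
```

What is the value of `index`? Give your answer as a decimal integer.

52052

`index` follows `offset` (4 B), `crc` (2 B), so it starts at offset 4 + 2 = 6 and occupies 2 bytes.
Bytes at offsets 6..7: 54 CB.
Little-endian: lowest address holds the least-significant byte.
Reassemble most-significant byte first: CB 54 → 0xCB54.
0xCB54 = 52052.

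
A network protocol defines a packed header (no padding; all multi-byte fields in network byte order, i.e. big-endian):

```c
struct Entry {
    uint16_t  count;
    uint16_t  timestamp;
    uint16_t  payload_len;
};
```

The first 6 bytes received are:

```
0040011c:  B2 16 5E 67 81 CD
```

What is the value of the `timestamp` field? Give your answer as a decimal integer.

`timestamp` follows `count` (2 bytes), so it starts at byte offset 2 and occupies 2 bytes.
Bytes at offsets 2..3: 5E 67.
Big-endian: lowest address holds the most-significant byte.
The bytes are already most-significant first: 0x5E67.
0x5E67 = 24167.

24167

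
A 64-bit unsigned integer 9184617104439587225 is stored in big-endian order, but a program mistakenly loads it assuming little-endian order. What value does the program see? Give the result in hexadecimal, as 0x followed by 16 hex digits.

9184617104439587225 in 64-bit hexadecimal is 0x7F76509824193199.
Stored big-endian, the bytes at ascending addresses are 7F 76 50 98 24 19 31 99.
Read back as little-endian, the first byte is least significant, giving 0x993119249850767F.

0x993119249850767F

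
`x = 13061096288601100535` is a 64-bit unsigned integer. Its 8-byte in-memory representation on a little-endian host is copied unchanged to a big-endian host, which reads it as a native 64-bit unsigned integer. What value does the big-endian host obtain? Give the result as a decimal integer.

13061096288601100535 in 64-bit hexadecimal is 0xB54255DFB33DD0F7.
Stored little-endian, the bytes at ascending addresses are F7 D0 3D B3 DF 55 42 B5.
Read back as big-endian, the last byte is least significant, giving 0xF7D03DB3DF5542B5.
0xF7D03DB3DF5542B5 = 17856840365279363765.

17856840365279363765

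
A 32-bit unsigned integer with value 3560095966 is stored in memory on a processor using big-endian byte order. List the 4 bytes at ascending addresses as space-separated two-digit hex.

3560095966 in hexadecimal, padded to 32 bits, is 0xD432C0DE.
Split into bytes (most-significant first): D4 32 C0 DE.
Big-endian stores the most-significant byte at the lowest address.
So the memory order matches the most-significant-first order: D4 32 C0 DE.

D4 32 C0 DE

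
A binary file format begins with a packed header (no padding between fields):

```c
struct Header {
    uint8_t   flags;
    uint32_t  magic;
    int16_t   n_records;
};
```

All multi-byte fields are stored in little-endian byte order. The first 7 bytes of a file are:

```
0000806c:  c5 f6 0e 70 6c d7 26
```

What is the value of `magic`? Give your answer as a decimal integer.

1819283190

`magic` follows `flags` (1 byte), so it starts at byte offset 1 and occupies 4 bytes.
Bytes at offsets 1..4: F6 0E 70 6C.
In little-endian order the low byte comes first in memory.
Reassemble most-significant byte first: 6C 70 0E F6 → 0x6C700EF6.
0x6C700EF6 = 1819283190.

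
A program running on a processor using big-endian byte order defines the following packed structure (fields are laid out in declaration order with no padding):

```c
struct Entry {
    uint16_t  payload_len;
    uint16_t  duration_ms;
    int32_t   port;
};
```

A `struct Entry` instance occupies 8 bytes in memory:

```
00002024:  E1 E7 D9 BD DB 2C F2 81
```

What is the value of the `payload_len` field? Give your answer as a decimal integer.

`payload_len` is the first field, at byte offset 0, occupying 2 bytes.
Bytes at offsets 0..1: E1 E7.
Big-endian: lowest address holds the most-significant byte.
The bytes are already most-significant first: 0xE1E7.
0xE1E7 = 57831.

57831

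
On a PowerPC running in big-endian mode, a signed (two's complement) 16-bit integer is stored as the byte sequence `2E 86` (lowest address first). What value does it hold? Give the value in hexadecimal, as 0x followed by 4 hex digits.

Big-endian: lowest address holds the most-significant byte.
The bytes are already most-significant first: 0x2E86.

0x2E86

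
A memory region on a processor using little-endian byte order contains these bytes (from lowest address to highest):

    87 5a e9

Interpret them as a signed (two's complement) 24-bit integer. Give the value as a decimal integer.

In little-endian order the low byte comes first in memory.
Reassemble most-significant byte first: E9 5A 87 → 0xE95A87.
Top bit is set, so as a signed 24-bit value this is 0xE95A87 − 2^24 = -1484153.

-1484153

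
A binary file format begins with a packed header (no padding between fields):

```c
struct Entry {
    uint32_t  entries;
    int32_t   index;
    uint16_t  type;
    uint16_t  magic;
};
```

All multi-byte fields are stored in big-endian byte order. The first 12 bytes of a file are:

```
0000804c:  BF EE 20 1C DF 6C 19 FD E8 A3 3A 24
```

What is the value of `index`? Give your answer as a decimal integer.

-546563587

`index` follows `entries` (4 bytes), so it starts at byte offset 4 and occupies 4 bytes.
Bytes at offsets 4..7: DF 6C 19 FD.
Big-endian stores the most-significant byte at the lowest address.
The bytes are already most-significant first: 0xDF6C19FD.
Top bit is set, so as a signed 32-bit value this is 0xDF6C19FD − 2^32 = -546563587.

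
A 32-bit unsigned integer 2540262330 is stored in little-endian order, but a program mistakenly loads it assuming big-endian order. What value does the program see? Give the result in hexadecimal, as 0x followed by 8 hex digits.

0xBA536997

2540262330 in 32-bit hexadecimal is 0x976953BA.
Stored little-endian, the bytes at ascending addresses are BA 53 69 97.
Read back as big-endian, the last byte is least significant, giving 0xBA536997.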